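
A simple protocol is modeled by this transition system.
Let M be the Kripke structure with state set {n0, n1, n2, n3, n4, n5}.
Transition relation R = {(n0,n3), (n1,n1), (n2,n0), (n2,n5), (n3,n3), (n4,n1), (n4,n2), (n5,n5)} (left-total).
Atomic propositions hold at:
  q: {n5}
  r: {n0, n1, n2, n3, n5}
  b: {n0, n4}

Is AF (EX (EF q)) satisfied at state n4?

Yes

EF q: least fixpoint, start Z0 = {n5}, add states with some successor in Z. Z1 = {n2, n5}; Z2 = {n2, n4, n5}; fixed.
Sat(EF q) = {n2, n4, n5}
Sat(EX (EF q)) = {s : some successor in {n2, n4, n5}} = {n2, n4, n5}
AF (EX (EF q)): least fixpoint, start Z0 = {n2, n4, n5}, add states with every successor in Z. Already a fixed point.
Sat(AF (EX (EF q))) = {n2, n4, n5}
n4 ∈ Sat(AF (EX (EF q))) = {n2, n4, n5}, so the formula holds at n4.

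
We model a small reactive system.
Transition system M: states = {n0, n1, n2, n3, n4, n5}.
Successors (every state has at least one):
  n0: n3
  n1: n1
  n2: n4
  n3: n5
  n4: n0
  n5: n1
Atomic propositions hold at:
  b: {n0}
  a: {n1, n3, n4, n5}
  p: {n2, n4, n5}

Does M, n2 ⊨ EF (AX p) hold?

Yes

Sat(AX p) = {s : every successor in {n2, n4, n5}} = {n2, n3}
EF (AX p): least fixpoint, start Z0 = {n2, n3}, add states with some successor in Z. Z1 = {n0, n2, n3}; Z2 = {n0, n2, n3, n4}; fixed.
Sat(EF (AX p)) = {n0, n2, n3, n4}
n2 ∈ Sat(EF (AX p)) = {n0, n2, n3, n4}, so the formula holds at n2.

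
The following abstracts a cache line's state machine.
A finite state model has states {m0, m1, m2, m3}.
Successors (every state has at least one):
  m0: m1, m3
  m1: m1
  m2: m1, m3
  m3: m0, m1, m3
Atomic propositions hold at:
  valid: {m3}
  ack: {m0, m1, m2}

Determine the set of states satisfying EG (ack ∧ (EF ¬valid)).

Sat(¬valid) = {m0, m1, m2}
EF ¬valid: least fixpoint, start Z0 = {m0, m1, m2}, add states with some successor in Z. Z1 = {m0, m1, m2, m3}; fixed.
Sat(EF ¬valid) = {m0, m1, m2, m3}
Sat(ack ∧ (EF ¬valid)) = {m0, m1, m2}
EG (ack ∧ (EF ¬valid)): greatest fixpoint, start Z0 = {m0, m1, m2}, keep only states in Sat with some successor in Z. Already a fixed point.
Sat(EG (ack ∧ (EF ¬valid))) = {m0, m1, m2}

{m0, m1, m2}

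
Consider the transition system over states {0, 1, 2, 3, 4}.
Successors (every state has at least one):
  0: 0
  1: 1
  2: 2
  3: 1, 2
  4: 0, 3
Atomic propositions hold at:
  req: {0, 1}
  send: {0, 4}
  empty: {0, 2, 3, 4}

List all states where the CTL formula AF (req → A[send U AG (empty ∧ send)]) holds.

{0, 2, 3, 4}

Sat(empty ∧ send) = {0, 4}
AG (empty ∧ send): greatest fixpoint, start Z0 = {0, 4}, keep only states in Sat with every successor in Z. Z1 = {0}; fixed.
Sat(AG (empty ∧ send)) = {0}
A[send U AG (empty ∧ send)]: least fixpoint, start Z0 = Sat(AG (empty ∧ send)) = {0}, add states in Sat(send) with every successor in Z. Already a fixed point.
Sat(A[send U AG (empty ∧ send)]) = {0}
Sat(req → A[send U AG (empty ∧ send)]) = {0, 2, 3, 4}
AF (req → A[send U AG (empty ∧ send)]): least fixpoint, start Z0 = {0, 2, 3, 4}, add states with every successor in Z. Already a fixed point.
Sat(AF (req → A[send U AG (empty ∧ send)])) = {0, 2, 3, 4}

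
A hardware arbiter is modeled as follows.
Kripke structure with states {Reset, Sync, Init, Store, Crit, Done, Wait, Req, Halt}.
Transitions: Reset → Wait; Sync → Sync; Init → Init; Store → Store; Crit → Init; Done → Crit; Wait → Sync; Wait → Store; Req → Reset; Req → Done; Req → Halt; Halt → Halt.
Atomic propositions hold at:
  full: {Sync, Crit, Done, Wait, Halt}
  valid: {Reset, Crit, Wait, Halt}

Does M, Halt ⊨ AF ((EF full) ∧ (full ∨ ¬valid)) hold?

EF full: least fixpoint, start Z0 = {Sync, Crit, Done, Wait, Halt}, add states with some successor in Z. Z1 = {Reset, Sync, Crit, Done, Wait, Req, Halt}; fixed.
Sat(EF full) = {Reset, Sync, Crit, Done, Wait, Req, Halt}
Sat(¬valid) = {Sync, Init, Store, Done, Req}
Sat(full ∨ ¬valid) = {Sync, Init, Store, Crit, Done, Wait, Req, Halt}
Sat((EF full) ∧ (full ∨ ¬valid)) = {Sync, Crit, Done, Wait, Req, Halt}
AF ((EF full) ∧ (full ∨ ¬valid)): least fixpoint, start Z0 = {Sync, Crit, Done, Wait, Req, Halt}, add states with every successor in Z. Z1 = {Reset, Sync, Crit, Done, Wait, Req, Halt}; fixed.
Sat(AF ((EF full) ∧ (full ∨ ¬valid))) = {Reset, Sync, Crit, Done, Wait, Req, Halt}
Halt ∈ Sat(AF ((EF full) ∧ (full ∨ ¬valid))) = {Reset, Sync, Crit, Done, Wait, Req, Halt}, so the formula holds at Halt.

Yes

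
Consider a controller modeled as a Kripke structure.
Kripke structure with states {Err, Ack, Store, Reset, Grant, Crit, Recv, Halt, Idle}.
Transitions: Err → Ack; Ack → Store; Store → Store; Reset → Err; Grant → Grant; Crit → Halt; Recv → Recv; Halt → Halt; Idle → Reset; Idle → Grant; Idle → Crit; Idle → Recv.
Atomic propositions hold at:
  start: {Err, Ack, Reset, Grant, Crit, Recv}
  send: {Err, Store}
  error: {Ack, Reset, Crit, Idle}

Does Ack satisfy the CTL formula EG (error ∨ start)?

Sat(error ∨ start) = {Err, Ack, Reset, Grant, Crit, Recv, Idle}
EG (error ∨ start): greatest fixpoint, start Z0 = {Err, Ack, Reset, Grant, Crit, Recv, Idle}, keep only states in Sat with some successor in Z. Z1 = {Err, Reset, Grant, Recv, Idle}; Z2 = {Reset, Grant, Recv, Idle}; Z3 = {Grant, Recv, Idle}; fixed.
Sat(EG (error ∨ start)) = {Grant, Recv, Idle}
Ack ∉ Sat(EG (error ∨ start)) = {Grant, Recv, Idle}, so the formula does not hold at Ack.

No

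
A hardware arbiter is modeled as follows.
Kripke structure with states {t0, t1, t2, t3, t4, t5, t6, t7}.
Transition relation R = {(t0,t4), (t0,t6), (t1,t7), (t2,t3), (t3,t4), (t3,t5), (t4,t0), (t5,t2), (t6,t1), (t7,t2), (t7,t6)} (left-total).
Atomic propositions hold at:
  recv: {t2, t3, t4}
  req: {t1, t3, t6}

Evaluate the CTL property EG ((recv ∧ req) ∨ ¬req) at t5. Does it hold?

Sat(recv ∧ req) = {t3}
Sat(¬req) = {t0, t2, t4, t5, t7}
Sat((recv ∧ req) ∨ ¬req) = {t0, t2, t3, t4, t5, t7}
EG ((recv ∧ req) ∨ ¬req): greatest fixpoint, start Z0 = {t0, t2, t3, t4, t5, t7}, keep only states in Sat with some successor in Z. Already a fixed point.
Sat(EG ((recv ∧ req) ∨ ¬req)) = {t0, t2, t3, t4, t5, t7}
t5 ∈ Sat(EG ((recv ∧ req) ∨ ¬req)) = {t0, t2, t3, t4, t5, t7}, so the formula holds at t5.

Yes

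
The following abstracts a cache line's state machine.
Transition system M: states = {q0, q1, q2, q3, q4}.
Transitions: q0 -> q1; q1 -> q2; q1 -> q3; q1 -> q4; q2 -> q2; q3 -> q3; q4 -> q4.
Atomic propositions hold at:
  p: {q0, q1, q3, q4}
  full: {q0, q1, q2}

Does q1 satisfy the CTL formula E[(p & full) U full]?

Yes

Sat(p & full) = {q0, q1}
E[(p & full) U full]: least fixpoint, start Z0 = Sat(full) = {q0, q1, q2}, add states in Sat(p & full) with some successor in Z. Already a fixed point.
Sat(E[(p & full) U full]) = {q0, q1, q2}
q1 ∈ Sat(E[(p & full) U full]) = {q0, q1, q2}, so the formula holds at q1.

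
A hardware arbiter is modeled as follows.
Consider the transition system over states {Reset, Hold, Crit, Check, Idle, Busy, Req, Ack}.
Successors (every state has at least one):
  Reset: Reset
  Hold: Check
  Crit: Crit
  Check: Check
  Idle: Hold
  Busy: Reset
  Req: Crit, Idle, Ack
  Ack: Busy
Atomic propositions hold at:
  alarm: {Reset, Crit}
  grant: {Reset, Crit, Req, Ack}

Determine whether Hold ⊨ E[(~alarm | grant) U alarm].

No

Sat(~alarm) = {Hold, Check, Idle, Busy, Req, Ack}
Sat(~alarm | grant) = {Reset, Hold, Crit, Check, Idle, Busy, Req, Ack}
E[(~alarm | grant) U alarm]: least fixpoint, start Z0 = Sat(alarm) = {Reset, Crit}, add states in Sat(~alarm | grant) with some successor in Z. Z1 = {Reset, Crit, Busy, Req}; Z2 = {Reset, Crit, Busy, Req, Ack}; fixed.
Sat(E[(~alarm | grant) U alarm]) = {Reset, Crit, Busy, Req, Ack}
Hold ∉ Sat(E[(~alarm | grant) U alarm]) = {Reset, Crit, Busy, Req, Ack}, so the formula does not hold at Hold.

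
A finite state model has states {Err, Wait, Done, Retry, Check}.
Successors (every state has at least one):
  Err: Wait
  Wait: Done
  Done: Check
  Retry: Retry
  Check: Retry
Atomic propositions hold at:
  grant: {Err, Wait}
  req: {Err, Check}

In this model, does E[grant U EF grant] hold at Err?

EF grant: least fixpoint, start Z0 = {Err, Wait}, add states with some successor in Z. Already a fixed point.
Sat(EF grant) = {Err, Wait}
E[grant U EF grant]: least fixpoint, start Z0 = Sat(EF grant) = {Err, Wait}, add states in Sat(grant) with some successor in Z. Already a fixed point.
Sat(E[grant U EF grant]) = {Err, Wait}
Err ∈ Sat(E[grant U EF grant]) = {Err, Wait}, so the formula holds at Err.

Yes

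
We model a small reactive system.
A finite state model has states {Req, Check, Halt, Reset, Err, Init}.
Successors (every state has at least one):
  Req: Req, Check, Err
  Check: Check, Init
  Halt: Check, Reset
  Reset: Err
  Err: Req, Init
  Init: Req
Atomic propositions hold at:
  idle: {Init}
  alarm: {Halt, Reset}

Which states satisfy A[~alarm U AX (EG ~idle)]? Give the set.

{Req, Halt, Reset, Err, Init}

Sat(~alarm) = {Req, Check, Err, Init}
Sat(~idle) = {Req, Check, Halt, Reset, Err}
EG ~idle: greatest fixpoint, start Z0 = {Req, Check, Halt, Reset, Err}, keep only states in Sat with some successor in Z. Already a fixed point.
Sat(EG ~idle) = {Req, Check, Halt, Reset, Err}
Sat(AX (EG ~idle)) = {s : every successor in {Req, Check, Halt, Reset, Err}} = {Req, Halt, Reset, Init}
A[~alarm U AX (EG ~idle)]: least fixpoint, start Z0 = Sat(AX (EG ~idle)) = {Req, Halt, Reset, Init}, add states in Sat(~alarm) with every successor in Z. Z1 = {Req, Halt, Reset, Err, Init}; fixed.
Sat(A[~alarm U AX (EG ~idle)]) = {Req, Halt, Reset, Err, Init}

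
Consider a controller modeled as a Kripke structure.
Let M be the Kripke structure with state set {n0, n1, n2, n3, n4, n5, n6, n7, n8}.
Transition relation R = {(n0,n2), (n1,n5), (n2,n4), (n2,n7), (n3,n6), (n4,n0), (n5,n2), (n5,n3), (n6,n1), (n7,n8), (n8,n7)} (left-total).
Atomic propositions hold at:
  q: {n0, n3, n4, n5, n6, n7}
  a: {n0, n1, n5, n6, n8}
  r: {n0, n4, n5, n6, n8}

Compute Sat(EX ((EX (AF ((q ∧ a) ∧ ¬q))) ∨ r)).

{n1, n2, n3, n4, n7}

Sat(q ∧ a) = {n0, n5, n6}
Sat(¬q) = {n1, n2, n8}
Sat((q ∧ a) ∧ ¬q) = ∅
AF ((q ∧ a) ∧ ¬q): least fixpoint, start Z0 = ∅, add states with every successor in Z. Already a fixed point.
Sat(AF ((q ∧ a) ∧ ¬q)) = ∅
Sat(EX (AF ((q ∧ a) ∧ ¬q))) = {s : some successor in ∅} = ∅
Sat((EX (AF ((q ∧ a) ∧ ¬q))) ∨ r) = {n0, n4, n5, n6, n8}
Sat(EX ((EX (AF ((q ∧ a) ∧ ¬q))) ∨ r)) = {s : some successor in {n0, n4, n5, n6, n8}} = {n1, n2, n3, n4, n7}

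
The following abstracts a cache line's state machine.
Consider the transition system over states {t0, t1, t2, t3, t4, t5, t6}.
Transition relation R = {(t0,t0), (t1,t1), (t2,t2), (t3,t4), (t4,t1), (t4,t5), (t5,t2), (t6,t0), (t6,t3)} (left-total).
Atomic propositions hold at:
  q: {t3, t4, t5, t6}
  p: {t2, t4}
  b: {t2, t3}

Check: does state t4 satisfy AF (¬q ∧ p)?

Sat(¬q) = {t0, t1, t2}
Sat(¬q ∧ p) = {t2}
AF (¬q ∧ p): least fixpoint, start Z0 = {t2}, add states with every successor in Z. Z1 = {t2, t5}; fixed.
Sat(AF (¬q ∧ p)) = {t2, t5}
t4 ∉ Sat(AF (¬q ∧ p)) = {t2, t5}, so the formula does not hold at t4.

No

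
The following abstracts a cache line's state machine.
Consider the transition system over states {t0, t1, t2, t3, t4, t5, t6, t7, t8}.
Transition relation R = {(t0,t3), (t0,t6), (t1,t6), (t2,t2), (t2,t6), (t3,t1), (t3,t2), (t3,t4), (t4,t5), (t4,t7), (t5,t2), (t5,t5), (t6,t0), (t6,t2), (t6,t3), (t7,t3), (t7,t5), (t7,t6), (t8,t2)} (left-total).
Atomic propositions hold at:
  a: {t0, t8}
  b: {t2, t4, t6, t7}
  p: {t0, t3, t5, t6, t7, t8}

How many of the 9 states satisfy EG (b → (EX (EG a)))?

1

EG a: greatest fixpoint, start Z0 = {t0, t8}, keep only states in Sat with some successor in Z. Z1 = ∅; fixed.
Sat(EG a) = ∅
Sat(EX (EG a)) = {s : some successor in ∅} = ∅
Sat(b → (EX (EG a))) = {t0, t1, t3, t5, t8}
EG (b → (EX (EG a))): greatest fixpoint, start Z0 = {t0, t1, t3, t5, t8}, keep only states in Sat with some successor in Z. Z1 = {t0, t3, t5}; Z2 = {t0, t5}; Z3 = {t5}; fixed.
Sat(EG (b → (EX (EG a)))) = {t5}
|Sat(EG (b → (EX (EG a))))| = |{t5}| = 1.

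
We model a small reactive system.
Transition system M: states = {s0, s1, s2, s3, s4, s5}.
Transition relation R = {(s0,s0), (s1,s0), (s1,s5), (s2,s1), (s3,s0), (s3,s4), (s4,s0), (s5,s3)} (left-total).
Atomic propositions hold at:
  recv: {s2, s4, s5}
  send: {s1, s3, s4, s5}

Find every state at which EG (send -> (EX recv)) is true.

Sat(EX recv) = {s : some successor in {s2, s4, s5}} = {s1, s3}
Sat(send -> (EX recv)) = {s0, s1, s2, s3}
EG (send -> (EX recv)): greatest fixpoint, start Z0 = {s0, s1, s2, s3}, keep only states in Sat with some successor in Z. Already a fixed point.
Sat(EG (send -> (EX recv))) = {s0, s1, s2, s3}

{s0, s1, s2, s3}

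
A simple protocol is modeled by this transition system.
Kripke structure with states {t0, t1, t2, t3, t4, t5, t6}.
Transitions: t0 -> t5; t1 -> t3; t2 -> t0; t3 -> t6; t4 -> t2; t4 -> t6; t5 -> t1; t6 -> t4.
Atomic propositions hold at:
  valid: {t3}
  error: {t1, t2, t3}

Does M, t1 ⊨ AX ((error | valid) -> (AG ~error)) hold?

No

Sat(error | valid) = {t1, t2, t3}
Sat(~error) = {t0, t4, t5, t6}
AG ~error: greatest fixpoint, start Z0 = {t0, t4, t5, t6}, keep only states in Sat with every successor in Z. Z1 = {t0, t6}; Z2 = ∅; fixed.
Sat(AG ~error) = ∅
Sat((error | valid) -> (AG ~error)) = {t0, t4, t5, t6}
Sat(AX ((error | valid) -> (AG ~error))) = {s : every successor in {t0, t4, t5, t6}} = {t0, t2, t3, t6}
t1 ∉ Sat(AX ((error | valid) -> (AG ~error))) = {t0, t2, t3, t6}, so the formula does not hold at t1.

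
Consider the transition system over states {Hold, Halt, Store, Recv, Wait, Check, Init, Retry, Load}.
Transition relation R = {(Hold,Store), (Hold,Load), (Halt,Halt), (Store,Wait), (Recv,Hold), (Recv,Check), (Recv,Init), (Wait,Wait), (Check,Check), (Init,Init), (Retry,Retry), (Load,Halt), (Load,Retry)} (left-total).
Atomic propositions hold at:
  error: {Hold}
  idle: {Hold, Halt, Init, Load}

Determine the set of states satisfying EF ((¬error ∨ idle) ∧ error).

Sat(¬error) = {Halt, Store, Recv, Wait, Check, Init, Retry, Load}
Sat(¬error ∨ idle) = {Hold, Halt, Store, Recv, Wait, Check, Init, Retry, Load}
Sat((¬error ∨ idle) ∧ error) = {Hold}
EF ((¬error ∨ idle) ∧ error): least fixpoint, start Z0 = {Hold}, add states with some successor in Z. Z1 = {Hold, Recv}; fixed.
Sat(EF ((¬error ∨ idle) ∧ error)) = {Hold, Recv}

{Hold, Recv}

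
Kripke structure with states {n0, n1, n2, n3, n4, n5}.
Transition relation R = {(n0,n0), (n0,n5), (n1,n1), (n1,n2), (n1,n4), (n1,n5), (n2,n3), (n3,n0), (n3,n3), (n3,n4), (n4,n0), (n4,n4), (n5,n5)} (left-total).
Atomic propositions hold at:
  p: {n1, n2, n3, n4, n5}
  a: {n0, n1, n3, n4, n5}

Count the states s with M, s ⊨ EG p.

5

EG p: greatest fixpoint, start Z0 = {n1, n2, n3, n4, n5}, keep only states in Sat with some successor in Z. Already a fixed point.
Sat(EG p) = {n1, n2, n3, n4, n5}
|Sat(EG p)| = |{n1, n2, n3, n4, n5}| = 5.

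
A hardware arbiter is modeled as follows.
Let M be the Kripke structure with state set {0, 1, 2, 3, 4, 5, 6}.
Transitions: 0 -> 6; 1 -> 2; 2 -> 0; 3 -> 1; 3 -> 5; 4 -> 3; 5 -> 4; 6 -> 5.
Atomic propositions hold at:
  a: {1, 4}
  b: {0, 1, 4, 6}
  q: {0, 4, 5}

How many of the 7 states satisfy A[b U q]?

A[b U q]: least fixpoint, start Z0 = Sat(q) = {0, 4, 5}, add states in Sat(b) with every successor in Z. Z1 = {0, 4, 5, 6}; fixed.
Sat(A[b U q]) = {0, 4, 5, 6}
|Sat(A[b U q])| = |{0, 4, 5, 6}| = 4.

4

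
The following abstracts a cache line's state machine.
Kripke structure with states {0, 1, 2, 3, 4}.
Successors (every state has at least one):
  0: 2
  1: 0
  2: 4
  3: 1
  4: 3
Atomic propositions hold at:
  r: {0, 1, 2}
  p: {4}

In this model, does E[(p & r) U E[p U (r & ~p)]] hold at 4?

No

Sat(p & r) = ∅
Sat(~p) = {0, 1, 2, 3}
Sat(r & ~p) = {0, 1, 2}
E[p U (r & ~p)]: least fixpoint, start Z0 = Sat((r & ~p)) = {0, 1, 2}, add states in Sat(p) with some successor in Z. Already a fixed point.
Sat(E[p U (r & ~p)]) = {0, 1, 2}
E[(p & r) U E[p U (r & ~p)]]: least fixpoint, start Z0 = Sat(E[p U (r & ~p)]) = {0, 1, 2}, add states in Sat(p & r) with some successor in Z. Already a fixed point.
Sat(E[(p & r) U E[p U (r & ~p)]]) = {0, 1, 2}
4 ∉ Sat(E[(p & r) U E[p U (r & ~p)]]) = {0, 1, 2}, so the formula does not hold at 4.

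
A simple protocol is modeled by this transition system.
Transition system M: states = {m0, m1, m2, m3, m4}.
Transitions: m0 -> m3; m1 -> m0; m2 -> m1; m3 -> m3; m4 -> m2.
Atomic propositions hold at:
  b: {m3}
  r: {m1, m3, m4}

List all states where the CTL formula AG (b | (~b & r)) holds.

Sat(~b) = {m0, m1, m2, m4}
Sat(~b & r) = {m1, m4}
Sat(b | (~b & r)) = {m1, m3, m4}
AG (b | (~b & r)): greatest fixpoint, start Z0 = {m1, m3, m4}, keep only states in Sat with every successor in Z. Z1 = {m3}; fixed.
Sat(AG (b | (~b & r))) = {m3}

{m3}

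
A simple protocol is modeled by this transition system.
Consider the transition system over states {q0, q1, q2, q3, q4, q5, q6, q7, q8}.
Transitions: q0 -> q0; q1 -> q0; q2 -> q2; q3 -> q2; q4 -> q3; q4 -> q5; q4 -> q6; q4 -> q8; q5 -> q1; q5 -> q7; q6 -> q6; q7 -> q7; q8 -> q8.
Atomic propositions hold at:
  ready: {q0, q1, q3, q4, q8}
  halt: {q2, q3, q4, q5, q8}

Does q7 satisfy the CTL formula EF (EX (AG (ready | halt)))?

Sat(ready | halt) = {q0, q1, q2, q3, q4, q5, q8}
AG (ready | halt): greatest fixpoint, start Z0 = {q0, q1, q2, q3, q4, q5, q8}, keep only states in Sat with every successor in Z. Z1 = {q0, q1, q2, q3, q8}; fixed.
Sat(AG (ready | halt)) = {q0, q1, q2, q3, q8}
Sat(EX (AG (ready | halt))) = {s : some successor in {q0, q1, q2, q3, q8}} = {q0, q1, q2, q3, q4, q5, q8}
EF (EX (AG (ready | halt))): least fixpoint, start Z0 = {q0, q1, q2, q3, q4, q5, q8}, add states with some successor in Z. Already a fixed point.
Sat(EF (EX (AG (ready | halt)))) = {q0, q1, q2, q3, q4, q5, q8}
q7 ∉ Sat(EF (EX (AG (ready | halt)))) = {q0, q1, q2, q3, q4, q5, q8}, so the formula does not hold at q7.

No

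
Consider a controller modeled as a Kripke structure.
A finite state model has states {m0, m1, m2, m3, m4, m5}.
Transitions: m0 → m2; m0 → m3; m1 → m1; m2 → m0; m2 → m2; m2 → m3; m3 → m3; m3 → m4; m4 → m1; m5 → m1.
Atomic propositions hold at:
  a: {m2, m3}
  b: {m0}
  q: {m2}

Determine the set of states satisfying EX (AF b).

AF b: least fixpoint, start Z0 = {m0}, add states with every successor in Z. Already a fixed point.
Sat(AF b) = {m0}
Sat(EX (AF b)) = {s : some successor in {m0}} = {m2}

{m2}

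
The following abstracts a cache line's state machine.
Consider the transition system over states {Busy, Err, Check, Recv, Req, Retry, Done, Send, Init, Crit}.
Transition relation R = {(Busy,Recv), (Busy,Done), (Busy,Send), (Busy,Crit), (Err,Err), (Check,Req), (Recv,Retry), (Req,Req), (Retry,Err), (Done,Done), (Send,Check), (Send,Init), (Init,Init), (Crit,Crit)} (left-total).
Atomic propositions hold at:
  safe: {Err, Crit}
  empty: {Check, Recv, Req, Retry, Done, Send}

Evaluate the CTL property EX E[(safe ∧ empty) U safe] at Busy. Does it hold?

Yes

Sat(safe ∧ empty) = ∅
E[(safe ∧ empty) U safe]: least fixpoint, start Z0 = Sat(safe) = {Err, Crit}, add states in Sat(safe ∧ empty) with some successor in Z. Already a fixed point.
Sat(E[(safe ∧ empty) U safe]) = {Err, Crit}
Sat(EX E[(safe ∧ empty) U safe]) = {s : some successor in {Err, Crit}} = {Busy, Err, Retry, Crit}
Busy ∈ Sat(EX E[(safe ∧ empty) U safe]) = {Busy, Err, Retry, Crit}, so the formula holds at Busy.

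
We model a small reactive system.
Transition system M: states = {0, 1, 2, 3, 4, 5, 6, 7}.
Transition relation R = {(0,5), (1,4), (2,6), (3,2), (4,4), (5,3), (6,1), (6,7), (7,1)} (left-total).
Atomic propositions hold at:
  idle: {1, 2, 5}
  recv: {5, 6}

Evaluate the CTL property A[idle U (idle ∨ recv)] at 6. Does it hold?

Yes

Sat(idle ∨ recv) = {1, 2, 5, 6}
A[idle U (idle ∨ recv)]: least fixpoint, start Z0 = Sat((idle ∨ recv)) = {1, 2, 5, 6}, add states in Sat(idle) with every successor in Z. Already a fixed point.
Sat(A[idle U (idle ∨ recv)]) = {1, 2, 5, 6}
6 ∈ Sat(A[idle U (idle ∨ recv)]) = {1, 2, 5, 6}, so the formula holds at 6.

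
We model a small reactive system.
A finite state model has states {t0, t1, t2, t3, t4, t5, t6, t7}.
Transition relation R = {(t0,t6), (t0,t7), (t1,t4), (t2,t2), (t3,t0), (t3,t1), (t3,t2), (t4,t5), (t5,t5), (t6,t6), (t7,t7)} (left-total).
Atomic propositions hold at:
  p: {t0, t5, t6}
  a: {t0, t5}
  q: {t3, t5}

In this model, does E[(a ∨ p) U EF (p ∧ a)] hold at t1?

Sat(a ∨ p) = {t0, t5, t6}
Sat(p ∧ a) = {t0, t5}
EF (p ∧ a): least fixpoint, start Z0 = {t0, t5}, add states with some successor in Z. Z1 = {t0, t3, t4, t5}; Z2 = {t0, t1, t3, t4, t5}; fixed.
Sat(EF (p ∧ a)) = {t0, t1, t3, t4, t5}
E[(a ∨ p) U EF (p ∧ a)]: least fixpoint, start Z0 = Sat(EF (p ∧ a)) = {t0, t1, t3, t4, t5}, add states in Sat(a ∨ p) with some successor in Z. Already a fixed point.
Sat(E[(a ∨ p) U EF (p ∧ a)]) = {t0, t1, t3, t4, t5}
t1 ∈ Sat(E[(a ∨ p) U EF (p ∧ a)]) = {t0, t1, t3, t4, t5}, so the formula holds at t1.

Yes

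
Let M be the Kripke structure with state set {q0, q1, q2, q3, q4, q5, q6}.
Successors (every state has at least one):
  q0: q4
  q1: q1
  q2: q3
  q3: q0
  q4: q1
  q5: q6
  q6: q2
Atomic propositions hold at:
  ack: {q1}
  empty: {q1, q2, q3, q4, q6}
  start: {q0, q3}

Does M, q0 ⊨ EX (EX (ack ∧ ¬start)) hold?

Yes

Sat(¬start) = {q1, q2, q4, q5, q6}
Sat(ack ∧ ¬start) = {q1}
Sat(EX (ack ∧ ¬start)) = {s : some successor in {q1}} = {q1, q4}
Sat(EX (EX (ack ∧ ¬start))) = {s : some successor in {q1, q4}} = {q0, q1, q4}
q0 ∈ Sat(EX (EX (ack ∧ ¬start))) = {q0, q1, q4}, so the formula holds at q0.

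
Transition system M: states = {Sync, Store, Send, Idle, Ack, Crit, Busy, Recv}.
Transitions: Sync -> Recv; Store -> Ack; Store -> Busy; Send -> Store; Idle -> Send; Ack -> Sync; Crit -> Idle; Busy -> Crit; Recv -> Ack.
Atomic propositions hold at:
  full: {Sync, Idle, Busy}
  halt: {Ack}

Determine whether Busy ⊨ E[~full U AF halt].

Sat(~full) = {Store, Send, Ack, Crit, Recv}
AF halt: least fixpoint, start Z0 = {Ack}, add states with every successor in Z. Z1 = {Ack, Recv}; Z2 = {Sync, Ack, Recv}; fixed.
Sat(AF halt) = {Sync, Ack, Recv}
E[~full U AF halt]: least fixpoint, start Z0 = Sat(AF halt) = {Sync, Ack, Recv}, add states in Sat(~full) with some successor in Z. Z1 = {Sync, Store, Ack, Recv}; Z2 = {Sync, Store, Send, Ack, Recv}; fixed.
Sat(E[~full U AF halt]) = {Sync, Store, Send, Ack, Recv}
Busy ∉ Sat(E[~full U AF halt]) = {Sync, Store, Send, Ack, Recv}, so the formula does not hold at Busy.

No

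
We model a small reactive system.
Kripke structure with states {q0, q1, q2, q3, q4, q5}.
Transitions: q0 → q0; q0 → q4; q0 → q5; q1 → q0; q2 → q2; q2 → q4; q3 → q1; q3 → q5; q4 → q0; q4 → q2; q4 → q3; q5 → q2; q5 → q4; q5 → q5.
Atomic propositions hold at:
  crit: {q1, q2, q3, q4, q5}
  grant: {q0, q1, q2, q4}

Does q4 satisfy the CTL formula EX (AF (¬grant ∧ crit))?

Sat(¬grant) = {q3, q5}
Sat(¬grant ∧ crit) = {q3, q5}
AF (¬grant ∧ crit): least fixpoint, start Z0 = {q3, q5}, add states with every successor in Z. Already a fixed point.
Sat(AF (¬grant ∧ crit)) = {q3, q5}
Sat(EX (AF (¬grant ∧ crit))) = {s : some successor in {q3, q5}} = {q0, q3, q4, q5}
q4 ∈ Sat(EX (AF (¬grant ∧ crit))) = {q0, q3, q4, q5}, so the formula holds at q4.

Yes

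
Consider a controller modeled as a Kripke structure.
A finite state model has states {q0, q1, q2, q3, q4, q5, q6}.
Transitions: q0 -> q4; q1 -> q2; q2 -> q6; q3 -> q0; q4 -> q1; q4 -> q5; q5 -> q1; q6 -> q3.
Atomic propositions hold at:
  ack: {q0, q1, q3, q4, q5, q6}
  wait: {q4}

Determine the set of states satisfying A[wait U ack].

A[wait U ack]: least fixpoint, start Z0 = Sat(ack) = {q0, q1, q3, q4, q5, q6}, add states in Sat(wait) with every successor in Z. Already a fixed point.
Sat(A[wait U ack]) = {q0, q1, q3, q4, q5, q6}

{q0, q1, q3, q4, q5, q6}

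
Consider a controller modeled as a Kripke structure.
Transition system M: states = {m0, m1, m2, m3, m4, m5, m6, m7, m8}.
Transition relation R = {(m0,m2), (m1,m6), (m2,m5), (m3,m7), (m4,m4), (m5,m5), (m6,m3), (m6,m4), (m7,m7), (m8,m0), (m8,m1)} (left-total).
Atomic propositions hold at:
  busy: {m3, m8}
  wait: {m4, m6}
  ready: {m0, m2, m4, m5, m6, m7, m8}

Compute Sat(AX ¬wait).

Sat(¬wait) = {m0, m1, m2, m3, m5, m7, m8}
Sat(AX ¬wait) = {s : every successor in {m0, m1, m2, m3, m5, m7, m8}} = {m0, m2, m3, m5, m7, m8}

{m0, m2, m3, m5, m7, m8}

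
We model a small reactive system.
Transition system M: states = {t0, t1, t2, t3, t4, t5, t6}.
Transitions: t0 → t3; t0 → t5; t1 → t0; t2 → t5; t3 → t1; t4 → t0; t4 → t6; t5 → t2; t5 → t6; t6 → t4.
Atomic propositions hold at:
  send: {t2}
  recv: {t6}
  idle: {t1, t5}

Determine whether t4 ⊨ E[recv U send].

No

E[recv U send]: least fixpoint, start Z0 = Sat(send) = {t2}, add states in Sat(recv) with some successor in Z. Already a fixed point.
Sat(E[recv U send]) = {t2}
t4 ∉ Sat(E[recv U send]) = {t2}, so the formula does not hold at t4.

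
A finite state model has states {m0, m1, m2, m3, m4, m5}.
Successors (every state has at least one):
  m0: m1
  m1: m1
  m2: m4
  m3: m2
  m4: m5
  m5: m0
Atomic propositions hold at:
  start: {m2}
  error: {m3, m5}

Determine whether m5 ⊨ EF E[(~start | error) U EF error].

Sat(~start) = {m0, m1, m3, m4, m5}
Sat(~start | error) = {m0, m1, m3, m4, m5}
EF error: least fixpoint, start Z0 = {m3, m5}, add states with some successor in Z. Z1 = {m3, m4, m5}; Z2 = {m2, m3, m4, m5}; fixed.
Sat(EF error) = {m2, m3, m4, m5}
E[(~start | error) U EF error]: least fixpoint, start Z0 = Sat(EF error) = {m2, m3, m4, m5}, add states in Sat(~start | error) with some successor in Z. Already a fixed point.
Sat(E[(~start | error) U EF error]) = {m2, m3, m4, m5}
EF E[(~start | error) U EF error]: least fixpoint, start Z0 = {m2, m3, m4, m5}, add states with some successor in Z. Already a fixed point.
Sat(EF E[(~start | error) U EF error]) = {m2, m3, m4, m5}
m5 ∈ Sat(EF E[(~start | error) U EF error]) = {m2, m3, m4, m5}, so the formula holds at m5.

Yes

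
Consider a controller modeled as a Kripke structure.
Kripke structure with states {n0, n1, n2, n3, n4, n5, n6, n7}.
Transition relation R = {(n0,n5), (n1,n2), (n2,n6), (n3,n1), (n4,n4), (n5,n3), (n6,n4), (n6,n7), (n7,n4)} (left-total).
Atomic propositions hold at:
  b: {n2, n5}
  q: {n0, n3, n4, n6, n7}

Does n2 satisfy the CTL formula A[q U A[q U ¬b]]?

No

Sat(¬b) = {n0, n1, n3, n4, n6, n7}
A[q U ¬b]: least fixpoint, start Z0 = Sat(¬b) = {n0, n1, n3, n4, n6, n7}, add states in Sat(q) with every successor in Z. Already a fixed point.
Sat(A[q U ¬b]) = {n0, n1, n3, n4, n6, n7}
A[q U A[q U ¬b]]: least fixpoint, start Z0 = Sat(A[q U ¬b]) = {n0, n1, n3, n4, n6, n7}, add states in Sat(q) with every successor in Z. Already a fixed point.
Sat(A[q U A[q U ¬b]]) = {n0, n1, n3, n4, n6, n7}
n2 ∉ Sat(A[q U A[q U ¬b]]) = {n0, n1, n3, n4, n6, n7}, so the formula does not hold at n2.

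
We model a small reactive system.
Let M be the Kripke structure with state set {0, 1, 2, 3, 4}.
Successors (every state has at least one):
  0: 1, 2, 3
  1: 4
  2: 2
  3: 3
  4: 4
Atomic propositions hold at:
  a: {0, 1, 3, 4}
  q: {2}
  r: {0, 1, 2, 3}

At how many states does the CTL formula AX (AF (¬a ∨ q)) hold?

Sat(¬a) = {2}
Sat(¬a ∨ q) = {2}
AF (¬a ∨ q): least fixpoint, start Z0 = {2}, add states with every successor in Z. Already a fixed point.
Sat(AF (¬a ∨ q)) = {2}
Sat(AX (AF (¬a ∨ q))) = {s : every successor in {2}} = {2}
|Sat(AX (AF (¬a ∨ q)))| = |{2}| = 1.

1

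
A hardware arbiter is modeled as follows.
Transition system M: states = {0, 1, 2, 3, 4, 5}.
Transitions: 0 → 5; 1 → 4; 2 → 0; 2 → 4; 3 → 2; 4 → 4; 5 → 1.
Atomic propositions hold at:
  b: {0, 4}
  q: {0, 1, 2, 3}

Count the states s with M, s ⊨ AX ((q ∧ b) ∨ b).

Sat(q ∧ b) = {0}
Sat((q ∧ b) ∨ b) = {0, 4}
Sat(AX ((q ∧ b) ∨ b)) = {s : every successor in {0, 4}} = {1, 2, 4}
|Sat(AX ((q ∧ b) ∨ b))| = |{1, 2, 4}| = 3.

3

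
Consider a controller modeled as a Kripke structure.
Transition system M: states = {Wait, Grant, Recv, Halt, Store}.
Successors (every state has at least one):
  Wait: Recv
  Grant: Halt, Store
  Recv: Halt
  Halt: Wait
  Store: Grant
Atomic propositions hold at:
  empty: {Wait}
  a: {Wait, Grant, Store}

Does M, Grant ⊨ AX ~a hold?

Sat(~a) = {Recv, Halt}
Sat(AX ~a) = {s : every successor in {Recv, Halt}} = {Wait, Recv}
Grant ∉ Sat(AX ~a) = {Wait, Recv}, so the formula does not hold at Grant.

No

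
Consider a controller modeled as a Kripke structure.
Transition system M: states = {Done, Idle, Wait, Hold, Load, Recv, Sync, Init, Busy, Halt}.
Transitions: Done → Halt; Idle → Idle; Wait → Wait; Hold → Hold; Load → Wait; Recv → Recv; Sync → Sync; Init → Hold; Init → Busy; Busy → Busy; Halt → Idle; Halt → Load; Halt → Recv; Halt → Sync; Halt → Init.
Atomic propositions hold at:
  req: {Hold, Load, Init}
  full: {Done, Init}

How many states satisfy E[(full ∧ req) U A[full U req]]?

Sat(full ∧ req) = {Init}
A[full U req]: least fixpoint, start Z0 = Sat(req) = {Hold, Load, Init}, add states in Sat(full) with every successor in Z. Already a fixed point.
Sat(A[full U req]) = {Hold, Load, Init}
E[(full ∧ req) U A[full U req]]: least fixpoint, start Z0 = Sat(A[full U req]) = {Hold, Load, Init}, add states in Sat(full ∧ req) with some successor in Z. Already a fixed point.
Sat(E[(full ∧ req) U A[full U req]]) = {Hold, Load, Init}
|Sat(E[(full ∧ req) U A[full U req]])| = |{Hold, Load, Init}| = 3.

3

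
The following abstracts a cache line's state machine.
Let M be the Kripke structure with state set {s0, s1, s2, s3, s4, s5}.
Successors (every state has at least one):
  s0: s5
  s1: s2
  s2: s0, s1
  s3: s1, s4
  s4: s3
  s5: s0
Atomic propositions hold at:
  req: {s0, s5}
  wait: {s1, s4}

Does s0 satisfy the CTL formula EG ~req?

No

Sat(~req) = {s1, s2, s3, s4}
EG ~req: greatest fixpoint, start Z0 = {s1, s2, s3, s4}, keep only states in Sat with some successor in Z. Already a fixed point.
Sat(EG ~req) = {s1, s2, s3, s4}
s0 ∉ Sat(EG ~req) = {s1, s2, s3, s4}, so the formula does not hold at s0.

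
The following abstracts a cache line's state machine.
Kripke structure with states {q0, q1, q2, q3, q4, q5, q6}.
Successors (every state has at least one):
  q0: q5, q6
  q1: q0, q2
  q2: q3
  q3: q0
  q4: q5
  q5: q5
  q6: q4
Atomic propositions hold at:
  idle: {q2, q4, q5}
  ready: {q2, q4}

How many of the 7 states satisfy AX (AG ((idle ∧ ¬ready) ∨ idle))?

3

Sat(¬ready) = {q0, q1, q3, q5, q6}
Sat(idle ∧ ¬ready) = {q5}
Sat((idle ∧ ¬ready) ∨ idle) = {q2, q4, q5}
AG ((idle ∧ ¬ready) ∨ idle): greatest fixpoint, start Z0 = {q2, q4, q5}, keep only states in Sat with every successor in Z. Z1 = {q4, q5}; fixed.
Sat(AG ((idle ∧ ¬ready) ∨ idle)) = {q4, q5}
Sat(AX (AG ((idle ∧ ¬ready) ∨ idle))) = {s : every successor in {q4, q5}} = {q4, q5, q6}
|Sat(AX (AG ((idle ∧ ¬ready) ∨ idle)))| = |{q4, q5, q6}| = 3.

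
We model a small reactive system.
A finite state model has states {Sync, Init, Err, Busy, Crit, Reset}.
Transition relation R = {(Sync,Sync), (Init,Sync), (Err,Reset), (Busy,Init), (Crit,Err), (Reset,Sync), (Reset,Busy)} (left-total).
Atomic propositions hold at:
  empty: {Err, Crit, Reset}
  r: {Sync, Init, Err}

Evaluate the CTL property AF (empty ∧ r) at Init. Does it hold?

No

Sat(empty ∧ r) = {Err}
AF (empty ∧ r): least fixpoint, start Z0 = {Err}, add states with every successor in Z. Z1 = {Err, Crit}; fixed.
Sat(AF (empty ∧ r)) = {Err, Crit}
Init ∉ Sat(AF (empty ∧ r)) = {Err, Crit}, so the formula does not hold at Init.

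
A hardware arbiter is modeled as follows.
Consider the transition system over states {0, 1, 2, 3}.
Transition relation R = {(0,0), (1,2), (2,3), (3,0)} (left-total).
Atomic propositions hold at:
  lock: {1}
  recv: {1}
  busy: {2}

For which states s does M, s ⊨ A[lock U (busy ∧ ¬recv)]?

{1, 2}

Sat(¬recv) = {0, 2, 3}
Sat(busy ∧ ¬recv) = {2}
A[lock U (busy ∧ ¬recv)]: least fixpoint, start Z0 = Sat((busy ∧ ¬recv)) = {2}, add states in Sat(lock) with every successor in Z. Z1 = {1, 2}; fixed.
Sat(A[lock U (busy ∧ ¬recv)]) = {1, 2}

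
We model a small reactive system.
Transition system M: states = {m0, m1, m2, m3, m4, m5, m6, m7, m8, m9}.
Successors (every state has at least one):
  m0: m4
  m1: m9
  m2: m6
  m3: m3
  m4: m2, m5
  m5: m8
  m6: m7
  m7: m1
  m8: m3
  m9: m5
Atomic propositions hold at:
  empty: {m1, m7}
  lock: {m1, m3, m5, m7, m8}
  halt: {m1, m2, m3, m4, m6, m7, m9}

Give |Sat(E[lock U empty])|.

2

E[lock U empty]: least fixpoint, start Z0 = Sat(empty) = {m1, m7}, add states in Sat(lock) with some successor in Z. Already a fixed point.
Sat(E[lock U empty]) = {m1, m7}
|Sat(E[lock U empty])| = |{m1, m7}| = 2.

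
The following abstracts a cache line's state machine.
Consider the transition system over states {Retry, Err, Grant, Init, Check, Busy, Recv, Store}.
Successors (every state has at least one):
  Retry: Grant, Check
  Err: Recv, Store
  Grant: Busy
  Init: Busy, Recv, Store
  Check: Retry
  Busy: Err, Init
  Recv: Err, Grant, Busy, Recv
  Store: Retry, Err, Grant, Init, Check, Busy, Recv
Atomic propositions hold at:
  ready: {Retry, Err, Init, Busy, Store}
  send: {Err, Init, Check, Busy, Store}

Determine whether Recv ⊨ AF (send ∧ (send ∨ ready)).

No

Sat(send ∨ ready) = {Retry, Err, Init, Check, Busy, Store}
Sat(send ∧ (send ∨ ready)) = {Err, Init, Check, Busy, Store}
AF (send ∧ (send ∨ ready)): least fixpoint, start Z0 = {Err, Init, Check, Busy, Store}, add states with every successor in Z. Z1 = {Err, Grant, Init, Check, Busy, Store}; Z2 = {Retry, Err, Grant, Init, Check, Busy, Store}; fixed.
Sat(AF (send ∧ (send ∨ ready))) = {Retry, Err, Grant, Init, Check, Busy, Store}
Recv ∉ Sat(AF (send ∧ (send ∨ ready))) = {Retry, Err, Grant, Init, Check, Busy, Store}, so the formula does not hold at Recv.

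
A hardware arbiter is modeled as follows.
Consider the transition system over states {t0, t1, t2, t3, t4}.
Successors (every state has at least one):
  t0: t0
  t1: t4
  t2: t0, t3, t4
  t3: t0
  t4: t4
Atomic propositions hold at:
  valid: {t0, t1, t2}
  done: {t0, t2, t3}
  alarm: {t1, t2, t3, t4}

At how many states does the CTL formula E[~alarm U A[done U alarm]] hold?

Sat(~alarm) = {t0}
A[done U alarm]: least fixpoint, start Z0 = Sat(alarm) = {t1, t2, t3, t4}, add states in Sat(done) with every successor in Z. Already a fixed point.
Sat(A[done U alarm]) = {t1, t2, t3, t4}
E[~alarm U A[done U alarm]]: least fixpoint, start Z0 = Sat(A[done U alarm]) = {t1, t2, t3, t4}, add states in Sat(~alarm) with some successor in Z. Already a fixed point.
Sat(E[~alarm U A[done U alarm]]) = {t1, t2, t3, t4}
|Sat(E[~alarm U A[done U alarm]])| = |{t1, t2, t3, t4}| = 4.

4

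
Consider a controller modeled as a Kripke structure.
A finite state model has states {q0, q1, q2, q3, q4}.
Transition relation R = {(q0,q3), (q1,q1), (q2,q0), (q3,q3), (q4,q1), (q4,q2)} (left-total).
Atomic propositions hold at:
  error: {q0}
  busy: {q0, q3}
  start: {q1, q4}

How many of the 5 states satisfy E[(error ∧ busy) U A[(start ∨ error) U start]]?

2

Sat(error ∧ busy) = {q0}
Sat(start ∨ error) = {q0, q1, q4}
A[(start ∨ error) U start]: least fixpoint, start Z0 = Sat(start) = {q1, q4}, add states in Sat(start ∨ error) with every successor in Z. Already a fixed point.
Sat(A[(start ∨ error) U start]) = {q1, q4}
E[(error ∧ busy) U A[(start ∨ error) U start]]: least fixpoint, start Z0 = Sat(A[(start ∨ error) U start]) = {q1, q4}, add states in Sat(error ∧ busy) with some successor in Z. Already a fixed point.
Sat(E[(error ∧ busy) U A[(start ∨ error) U start]]) = {q1, q4}
|Sat(E[(error ∧ busy) U A[(start ∨ error) U start]])| = |{q1, q4}| = 2.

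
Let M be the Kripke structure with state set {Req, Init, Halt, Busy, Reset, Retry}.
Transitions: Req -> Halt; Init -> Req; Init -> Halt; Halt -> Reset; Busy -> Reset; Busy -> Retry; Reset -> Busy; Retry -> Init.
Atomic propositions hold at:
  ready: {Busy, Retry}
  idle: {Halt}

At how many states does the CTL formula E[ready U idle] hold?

E[ready U idle]: least fixpoint, start Z0 = Sat(idle) = {Halt}, add states in Sat(ready) with some successor in Z. Already a fixed point.
Sat(E[ready U idle]) = {Halt}
|Sat(E[ready U idle])| = |{Halt}| = 1.

1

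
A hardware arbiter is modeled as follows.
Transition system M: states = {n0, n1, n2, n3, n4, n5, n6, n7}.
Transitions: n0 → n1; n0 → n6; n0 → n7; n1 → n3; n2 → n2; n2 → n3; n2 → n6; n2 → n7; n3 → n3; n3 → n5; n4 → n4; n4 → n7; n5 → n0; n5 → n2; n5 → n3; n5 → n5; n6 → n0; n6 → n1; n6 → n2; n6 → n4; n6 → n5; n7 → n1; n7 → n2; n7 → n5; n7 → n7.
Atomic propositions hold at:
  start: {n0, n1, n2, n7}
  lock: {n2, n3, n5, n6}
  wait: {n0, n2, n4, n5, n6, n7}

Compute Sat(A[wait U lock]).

A[wait U lock]: least fixpoint, start Z0 = Sat(lock) = {n2, n3, n5, n6}, add states in Sat(wait) with every successor in Z. Already a fixed point.
Sat(A[wait U lock]) = {n2, n3, n5, n6}

{n2, n3, n5, n6}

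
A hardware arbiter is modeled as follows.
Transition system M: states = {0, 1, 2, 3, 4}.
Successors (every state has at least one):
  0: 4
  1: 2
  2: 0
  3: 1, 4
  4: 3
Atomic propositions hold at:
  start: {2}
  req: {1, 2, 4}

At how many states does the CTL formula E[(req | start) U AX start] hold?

Sat(req | start) = {1, 2, 4}
Sat(AX start) = {s : every successor in {2}} = {1}
E[(req | start) U AX start]: least fixpoint, start Z0 = Sat(AX start) = {1}, add states in Sat(req | start) with some successor in Z. Already a fixed point.
Sat(E[(req | start) U AX start]) = {1}
|Sat(E[(req | start) U AX start])| = |{1}| = 1.

1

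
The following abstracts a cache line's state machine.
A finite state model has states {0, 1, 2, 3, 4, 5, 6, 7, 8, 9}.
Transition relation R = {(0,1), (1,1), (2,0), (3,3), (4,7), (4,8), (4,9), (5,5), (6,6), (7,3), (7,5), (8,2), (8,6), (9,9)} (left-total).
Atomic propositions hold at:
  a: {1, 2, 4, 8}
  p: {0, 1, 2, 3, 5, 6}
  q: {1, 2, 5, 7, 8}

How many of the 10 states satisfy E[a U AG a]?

AG a: greatest fixpoint, start Z0 = {1, 2, 4, 8}, keep only states in Sat with every successor in Z. Z1 = {1}; fixed.
Sat(AG a) = {1}
E[a U AG a]: least fixpoint, start Z0 = Sat(AG a) = {1}, add states in Sat(a) with some successor in Z. Already a fixed point.
Sat(E[a U AG a]) = {1}
|Sat(E[a U AG a])| = |{1}| = 1.

1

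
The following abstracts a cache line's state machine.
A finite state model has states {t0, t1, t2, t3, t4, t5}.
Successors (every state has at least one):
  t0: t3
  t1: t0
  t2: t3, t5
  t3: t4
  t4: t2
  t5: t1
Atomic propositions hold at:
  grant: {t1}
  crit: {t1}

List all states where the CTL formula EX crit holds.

{t5}

Sat(EX crit) = {s : some successor in {t1}} = {t5}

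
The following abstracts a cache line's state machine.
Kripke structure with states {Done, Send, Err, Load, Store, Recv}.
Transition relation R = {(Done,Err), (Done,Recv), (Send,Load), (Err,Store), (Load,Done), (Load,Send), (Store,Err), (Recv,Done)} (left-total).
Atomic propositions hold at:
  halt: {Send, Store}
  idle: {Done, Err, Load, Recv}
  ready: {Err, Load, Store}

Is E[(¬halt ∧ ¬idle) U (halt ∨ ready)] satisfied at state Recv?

No

Sat(¬halt) = {Done, Err, Load, Recv}
Sat(¬idle) = {Send, Store}
Sat(¬halt ∧ ¬idle) = ∅
Sat(halt ∨ ready) = {Send, Err, Load, Store}
E[(¬halt ∧ ¬idle) U (halt ∨ ready)]: least fixpoint, start Z0 = Sat((halt ∨ ready)) = {Send, Err, Load, Store}, add states in Sat(¬halt ∧ ¬idle) with some successor in Z. Already a fixed point.
Sat(E[(¬halt ∧ ¬idle) U (halt ∨ ready)]) = {Send, Err, Load, Store}
Recv ∉ Sat(E[(¬halt ∧ ¬idle) U (halt ∨ ready)]) = {Send, Err, Load, Store}, so the formula does not hold at Recv.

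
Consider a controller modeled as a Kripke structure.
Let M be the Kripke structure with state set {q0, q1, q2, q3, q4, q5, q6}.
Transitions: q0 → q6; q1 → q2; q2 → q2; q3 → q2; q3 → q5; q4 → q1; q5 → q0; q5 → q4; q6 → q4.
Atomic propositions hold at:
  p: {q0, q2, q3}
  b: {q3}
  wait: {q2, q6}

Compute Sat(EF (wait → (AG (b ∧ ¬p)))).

{q0, q1, q3, q4, q5, q6}

Sat(¬p) = {q1, q4, q5, q6}
Sat(b ∧ ¬p) = ∅
AG (b ∧ ¬p): greatest fixpoint, start Z0 = ∅, keep only states in Sat with every successor in Z. Already a fixed point.
Sat(AG (b ∧ ¬p)) = ∅
Sat(wait → (AG (b ∧ ¬p))) = {q0, q1, q3, q4, q5}
EF (wait → (AG (b ∧ ¬p))): least fixpoint, start Z0 = {q0, q1, q3, q4, q5}, add states with some successor in Z. Z1 = {q0, q1, q3, q4, q5, q6}; fixed.
Sat(EF (wait → (AG (b ∧ ¬p)))) = {q0, q1, q3, q4, q5, q6}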